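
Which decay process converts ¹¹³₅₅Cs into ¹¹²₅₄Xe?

ΔA = 112 − 113 = -1; ΔZ = 54 − 55 = -1.
A drops by 1 and Z drops by 1 — a proton was emitted.

proton emission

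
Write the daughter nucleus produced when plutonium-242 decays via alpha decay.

U-238

Alpha decay: mass number changes by -4, atomic number by -2.
A: 242 − 4 = 238; Z: 94 − 2 = 92.
Z = 92 is uranium, so the daughter is uranium-238.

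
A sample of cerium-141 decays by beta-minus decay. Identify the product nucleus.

Pr-141

Beta-minus decay: mass number changes by +0, atomic number by +1.
A: 141 = 141; Z: 58 + 1 = 59.
Z = 59 is praseodymium, so the daughter is praseodymium-141.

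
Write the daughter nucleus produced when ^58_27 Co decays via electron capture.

Electron capture: mass number changes by +0, atomic number by -1.
A: 58 = 58; Z: 27 − 1 = 26.
Z = 26 is iron, so the daughter is ^58_26 Fe.

Fe-58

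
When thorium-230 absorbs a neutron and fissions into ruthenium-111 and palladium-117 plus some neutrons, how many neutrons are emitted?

3

Conserve mass number: 231 = 111 + 117 + k, so k = 231 − 228 = 3.
Check atomic number: 90 = 44 + 46 + 0 = 90. ✓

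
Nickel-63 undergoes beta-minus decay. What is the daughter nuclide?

Beta-minus decay: mass number changes by +0, atomic number by +1.
A: 63 = 63; Z: 28 + 1 = 29.
Z = 29 is copper, so the daughter is copper-63.

Cu-63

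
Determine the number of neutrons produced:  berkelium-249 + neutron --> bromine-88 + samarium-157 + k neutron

5

Conserve mass number: 250 = 88 + 157 + k, so k = 250 − 245 = 5.
Check atomic number: 97 = 35 + 62 + 0 = 97. ✓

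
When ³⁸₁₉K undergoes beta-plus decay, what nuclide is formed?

Ar-38

Beta-plus decay: mass number changes by +0, atomic number by -1.
A: 38 = 38; Z: 19 − 1 = 18.
Z = 18 is argon, so the daughter is ³⁸₁₈Ar.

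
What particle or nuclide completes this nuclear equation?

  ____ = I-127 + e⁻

Conserve mass number: A = 127 + 0, so A = 127.
Conserve atomic number: Z = 53 − 1, so Z = 52.
Z = 52 is tellurium, so the species is Te-127.

Te-127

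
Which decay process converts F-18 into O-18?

ΔA = 18 − 18 = 0; ΔZ = 8 − 9 = -1.
A is unchanged and Z drops by 1 — a proton has become a neutron (β⁺ emission or electron capture).

beta-plus decay or electron capture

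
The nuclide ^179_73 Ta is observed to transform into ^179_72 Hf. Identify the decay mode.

ΔA = 179 − 179 = 0; ΔZ = 72 − 73 = -1.
A is unchanged and Z drops by 1 — a proton has become a neutron (β⁺ emission or electron capture).

beta-plus decay or electron capture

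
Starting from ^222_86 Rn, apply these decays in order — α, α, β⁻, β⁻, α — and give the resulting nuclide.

Start: (A, Z) = (222, 86).
After α: (218, 84).
After α: (214, 82).
After β⁻: (214, 83).
After β⁻: (214, 84).
After α: (210, 82).
Z = 82 is lead.

Pb-210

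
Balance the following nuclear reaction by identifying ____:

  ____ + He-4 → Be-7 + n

alpha particle

Conserve mass number: A + 4 = 7 + 1, so A = 4.
Conserve atomic number: Z + 2 = 4 + 0, so Z = 2.
A = 4 and Z = 2 is He-4 — an alpha particle.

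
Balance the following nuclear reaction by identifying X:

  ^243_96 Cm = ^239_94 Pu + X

Conserve mass number: 243 = 239 + A, so A = 4.
Conserve atomic number: 96 = 94 + Z, so Z = 2.
A = 4 and Z = 2 is ^4_2 He — an alpha particle.

alpha particle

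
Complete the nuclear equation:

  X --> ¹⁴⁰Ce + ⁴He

Conserve mass number: A = 140 + 4, so A = 144.
Conserve atomic number: Z = 58 + 2, so Z = 60.
Z = 60 is neodymium, so the species is ¹⁴⁴Nd.

Nd-144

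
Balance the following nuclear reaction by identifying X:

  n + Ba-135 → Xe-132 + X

Conserve mass number: 1 + 135 = 132 + A, so A = 4.
Conserve atomic number: 0 + 56 = 54 + Z, so Z = 2.
A = 4 and Z = 2 is He-4 — an alpha particle.

alpha particle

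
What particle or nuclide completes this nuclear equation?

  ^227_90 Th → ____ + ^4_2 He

Conserve mass number: 227 = A + 4, so A = 223.
Conserve atomic number: 90 = Z + 2, so Z = 88.
Z = 88 is radium, so the species is ^223_88 Ra.

Ra-223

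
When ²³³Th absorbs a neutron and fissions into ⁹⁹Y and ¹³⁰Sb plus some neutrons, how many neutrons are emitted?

5

Conserve mass number: 234 = 99 + 130 + k, so k = 234 − 229 = 5.
Check atomic number: 90 = 39 + 51 + 0 = 90. ✓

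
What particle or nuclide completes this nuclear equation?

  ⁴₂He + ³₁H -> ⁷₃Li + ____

Conserve mass number: 4 + 3 = 7 + A, so A = 0.
Conserve atomic number: 2 + 1 = 3 + Z, so Z = 0.
A = 0 and Z = 0 is ⁰₀γ — a gamma ray.

gamma ray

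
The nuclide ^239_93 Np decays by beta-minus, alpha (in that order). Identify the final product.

U-235

Start: (A, Z) = (239, 93).
After β⁻: (239, 94).
After α: (235, 92).
Z = 92 is uranium.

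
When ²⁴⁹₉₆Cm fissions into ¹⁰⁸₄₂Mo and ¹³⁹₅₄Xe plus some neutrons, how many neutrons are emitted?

Conserve mass number: 249 = 108 + 139 + k, so k = 249 − 247 = 2.
Check atomic number: 96 = 42 + 54 + 0 = 96. ✓

2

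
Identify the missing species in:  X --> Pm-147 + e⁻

Nd-147

Conserve mass number: A = 147 + 0, so A = 147.
Conserve atomic number: Z = 61 − 1, so Z = 60.
Z = 60 is neodymium, so the species is Nd-147.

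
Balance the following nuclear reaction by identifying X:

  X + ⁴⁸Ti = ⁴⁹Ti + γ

neutron

Conserve mass number: A + 48 = 49 + 0, so A = 1.
Conserve atomic number: Z + 22 = 22 + 0, so Z = 0.
A = 1 and Z = 0 is ¹n — a neutron.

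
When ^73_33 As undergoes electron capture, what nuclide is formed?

Ge-73

Electron capture: mass number changes by +0, atomic number by -1.
A: 73 = 73; Z: 33 − 1 = 32.
Z = 32 is germanium, so the daughter is ^73_32 Ge.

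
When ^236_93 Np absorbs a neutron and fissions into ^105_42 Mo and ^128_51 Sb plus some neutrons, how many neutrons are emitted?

Conserve mass number: 237 = 105 + 128 + k, so k = 237 − 233 = 4.
Check atomic number: 93 = 42 + 51 + 0 = 93. ✓

4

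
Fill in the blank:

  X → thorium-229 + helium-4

Conserve mass number: A = 229 + 4, so A = 233.
Conserve atomic number: Z = 90 + 2, so Z = 92.
Z = 92 is uranium, so the species is uranium-233.

U-233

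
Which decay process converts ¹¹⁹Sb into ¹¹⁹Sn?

beta-plus decay or electron capture

ΔA = 119 − 119 = 0; ΔZ = 50 − 51 = -1.
A is unchanged and Z drops by 1 — a proton has become a neutron (β⁺ emission or electron capture).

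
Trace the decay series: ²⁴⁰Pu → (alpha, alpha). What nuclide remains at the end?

Start: (A, Z) = (240, 94).
After α: (236, 92).
After α: (232, 90).
Z = 90 is thorium.

Th-232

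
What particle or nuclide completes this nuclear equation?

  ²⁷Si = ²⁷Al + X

Conserve mass number: 27 = 27 + A, so A = 0.
Conserve atomic number: 14 = 13 + Z, so Z = 1.
A = 0 and Z = 1 is e⁺ — a positron.

positron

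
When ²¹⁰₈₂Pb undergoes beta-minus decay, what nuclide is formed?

Beta-minus decay: mass number changes by +0, atomic number by +1.
A: 210 = 210; Z: 82 + 1 = 83.
Z = 83 is bismuth, so the daughter is ²¹⁰₈₃Bi.

Bi-210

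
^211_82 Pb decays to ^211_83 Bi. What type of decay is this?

ΔA = 211 − 211 = 0; ΔZ = 83 − 82 = +1.
A is unchanged and Z rises by 1 — a neutron has become a proton (β⁻ decay).

beta-minus decay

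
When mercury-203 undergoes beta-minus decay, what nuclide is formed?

Beta-minus decay: mass number changes by +0, atomic number by +1.
A: 203 = 203; Z: 80 + 1 = 81.
Z = 81 is thallium, so the daughter is thallium-203.

Tl-203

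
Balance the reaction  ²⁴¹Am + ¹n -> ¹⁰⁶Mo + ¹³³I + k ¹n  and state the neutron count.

Conserve mass number: 242 = 106 + 133 + k, so k = 242 − 239 = 3.
Check atomic number: 95 = 42 + 53 + 0 = 95. ✓

3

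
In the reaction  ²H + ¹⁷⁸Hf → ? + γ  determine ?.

Conserve mass number: 2 + 178 = A + 0, so A = 180.
Conserve atomic number: 1 + 72 = Z + 0, so Z = 73.
Z = 73 is tantalum, so the species is ¹⁸⁰Ta.

Ta-180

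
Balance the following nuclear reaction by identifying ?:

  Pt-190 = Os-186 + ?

alpha particle

Conserve mass number: 190 = 186 + A, so A = 4.
Conserve atomic number: 78 = 76 + Z, so Z = 2.
A = 4 and Z = 2 is He-4 — an alpha particle.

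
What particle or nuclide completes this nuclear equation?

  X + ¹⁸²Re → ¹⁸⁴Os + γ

Conserve mass number: A + 182 = 184 + 0, so A = 2.
Conserve atomic number: Z + 75 = 76 + 0, so Z = 1.
A = 2 and Z = 1 is ²H — a deuteron.

deuteron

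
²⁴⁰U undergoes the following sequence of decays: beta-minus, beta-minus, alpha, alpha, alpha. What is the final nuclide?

Start: (A, Z) = (240, 92).
After β⁻: (240, 93).
After β⁻: (240, 94).
After α: (236, 92).
After α: (232, 90).
After α: (228, 88).
Z = 88 is radium.

Ra-228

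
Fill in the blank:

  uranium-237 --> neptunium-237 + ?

beta-minus particle

Conserve mass number: 237 = 237 + A, so A = 0.
Conserve atomic number: 92 = 93 + Z, so Z = -1.
A = 0 and Z = -1 is e⁻ — a beta-minus particle.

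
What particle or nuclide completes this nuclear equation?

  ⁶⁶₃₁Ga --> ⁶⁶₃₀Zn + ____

positron

Conserve mass number: 66 = 66 + A, so A = 0.
Conserve atomic number: 31 = 30 + Z, so Z = 1.
A = 0 and Z = 1 is ⁰₁e — a positron.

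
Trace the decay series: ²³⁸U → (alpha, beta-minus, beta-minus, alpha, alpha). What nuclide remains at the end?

Start: (A, Z) = (238, 92).
After α: (234, 90).
After β⁻: (234, 91).
After β⁻: (234, 92).
After α: (230, 90).
After α: (226, 88).
Z = 88 is radium.

Ra-226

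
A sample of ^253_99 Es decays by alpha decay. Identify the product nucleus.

Alpha decay: mass number changes by -4, atomic number by -2.
A: 253 − 4 = 249; Z: 99 − 2 = 97.
Z = 97 is berkelium, so the daughter is ^249_97 Bk.

Bk-249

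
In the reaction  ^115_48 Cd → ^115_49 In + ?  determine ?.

Conserve mass number: 115 = 115 + A, so A = 0.
Conserve atomic number: 48 = 49 + Z, so Z = -1.
A = 0 and Z = -1 is ^0_-1 e — a beta-minus particle.

beta-minus particle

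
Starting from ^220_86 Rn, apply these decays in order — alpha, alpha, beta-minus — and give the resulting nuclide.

Start: (A, Z) = (220, 86).
After α: (216, 84).
After α: (212, 82).
After β⁻: (212, 83).
Z = 83 is bismuth.

Bi-212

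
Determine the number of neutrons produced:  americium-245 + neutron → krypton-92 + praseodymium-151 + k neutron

3

Conserve mass number: 246 = 92 + 151 + k, so k = 246 − 243 = 3.
Check atomic number: 95 = 36 + 59 + 0 = 95. ✓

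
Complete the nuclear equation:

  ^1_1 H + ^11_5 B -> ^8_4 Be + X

alpha particle

Conserve mass number: 1 + 11 = 8 + A, so A = 4.
Conserve atomic number: 1 + 5 = 4 + Z, so Z = 2.
A = 4 and Z = 2 is ^4_2 He — an alpha particle.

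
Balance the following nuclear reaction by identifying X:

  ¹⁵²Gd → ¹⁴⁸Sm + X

Conserve mass number: 152 = 148 + A, so A = 4.
Conserve atomic number: 64 = 62 + Z, so Z = 2.
A = 4 and Z = 2 is ⁴He — an alpha particle.

alpha particle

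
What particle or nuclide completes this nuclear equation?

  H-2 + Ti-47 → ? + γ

Conserve mass number: 2 + 47 = A + 0, so A = 49.
Conserve atomic number: 1 + 22 = Z + 0, so Z = 23.
Z = 23 is vanadium, so the species is V-49.

V-49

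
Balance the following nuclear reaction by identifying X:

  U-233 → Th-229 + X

Conserve mass number: 233 = 229 + A, so A = 4.
Conserve atomic number: 92 = 90 + Z, so Z = 2.
A = 4 and Z = 2 is He-4 — an alpha particle.

alpha particle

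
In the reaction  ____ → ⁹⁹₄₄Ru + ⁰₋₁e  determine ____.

Conserve mass number: A = 99 + 0, so A = 99.
Conserve atomic number: Z = 44 − 1, so Z = 43.
Z = 43 is technetium, so the species is ⁹⁹₄₃Tc.

Tc-99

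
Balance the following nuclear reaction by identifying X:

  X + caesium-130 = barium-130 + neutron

proton

Conserve mass number: A + 130 = 130 + 1, so A = 1.
Conserve atomic number: Z + 55 = 56 + 0, so Z = 1.
A = 1 and Z = 1 is hydrogen-1 — a proton.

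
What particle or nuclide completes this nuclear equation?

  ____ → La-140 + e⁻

Ba-140

Conserve mass number: A = 140 + 0, so A = 140.
Conserve atomic number: Z = 57 − 1, so Z = 56.
Z = 56 is barium, so the species is Ba-140.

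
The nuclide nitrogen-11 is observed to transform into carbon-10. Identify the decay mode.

ΔA = 10 − 11 = -1; ΔZ = 6 − 7 = -1.
A drops by 1 and Z drops by 1 — a proton was emitted.

proton emission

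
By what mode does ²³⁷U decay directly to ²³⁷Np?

beta-minus decay

ΔA = 237 − 237 = 0; ΔZ = 93 − 92 = +1.
A is unchanged and Z rises by 1 — a neutron has become a proton (β⁻ decay).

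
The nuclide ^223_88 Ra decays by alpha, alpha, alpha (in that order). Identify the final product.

Pb-211

Start: (A, Z) = (223, 88).
After α: (219, 86).
After α: (215, 84).
After α: (211, 82).
Z = 82 is lead.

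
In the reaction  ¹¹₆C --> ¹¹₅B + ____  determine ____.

Conserve mass number: 11 = 11 + A, so A = 0.
Conserve atomic number: 6 = 5 + Z, so Z = 1.
A = 0 and Z = 1 is ⁰₁e — a positron.

positron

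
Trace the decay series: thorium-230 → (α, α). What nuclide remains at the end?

Start: (A, Z) = (230, 90).
After α: (226, 88).
After α: (222, 86).
Z = 86 is radon.

Rn-222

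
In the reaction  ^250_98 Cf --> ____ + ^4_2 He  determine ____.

Conserve mass number: 250 = A + 4, so A = 246.
Conserve atomic number: 98 = Z + 2, so Z = 96.
Z = 96 is curium, so the species is ^246_96 Cm.

Cm-246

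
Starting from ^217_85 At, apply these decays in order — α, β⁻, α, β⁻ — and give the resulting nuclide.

Bi-209

Start: (A, Z) = (217, 85).
After α: (213, 83).
After β⁻: (213, 84).
After α: (209, 82).
After β⁻: (209, 83).
Z = 83 is bismuth.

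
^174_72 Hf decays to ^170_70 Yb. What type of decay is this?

alpha decay

ΔA = 170 − 174 = -4; ΔZ = 70 − 72 = -2.
A drops by 4 and Z drops by 2 — the signature of alpha emission.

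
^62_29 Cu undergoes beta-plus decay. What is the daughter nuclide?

Beta-plus decay: mass number changes by +0, atomic number by -1.
A: 62 = 62; Z: 29 − 1 = 28.
Z = 28 is nickel, so the daughter is ^62_28 Ni.

Ni-62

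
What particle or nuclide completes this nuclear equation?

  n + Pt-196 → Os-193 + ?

Conserve mass number: 1 + 196 = 193 + A, so A = 4.
Conserve atomic number: 0 + 78 = 76 + Z, so Z = 2.
A = 4 and Z = 2 is He-4 — an alpha particle.

alpha particle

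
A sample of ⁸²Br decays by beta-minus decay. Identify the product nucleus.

Beta-minus decay: mass number changes by +0, atomic number by +1.
A: 82 = 82; Z: 35 + 1 = 36.
Z = 36 is krypton, so the daughter is ⁸²Kr.

Kr-82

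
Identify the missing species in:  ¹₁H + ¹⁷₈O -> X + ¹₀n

F-17

Conserve mass number: 1 + 17 = A + 1, so A = 17.
Conserve atomic number: 1 + 8 = Z + 0, so Z = 9.
Z = 9 is fluorine, so the species is ¹⁷₉F.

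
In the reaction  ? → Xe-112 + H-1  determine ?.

Cs-113

Conserve mass number: A = 112 + 1, so A = 113.
Conserve atomic number: Z = 54 + 1, so Z = 55.
Z = 55 is caesium, so the species is Cs-113.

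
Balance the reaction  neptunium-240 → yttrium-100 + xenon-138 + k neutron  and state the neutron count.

Conserve mass number: 240 = 100 + 138 + k, so k = 240 − 238 = 2.
Check atomic number: 93 = 39 + 54 + 0 = 93. ✓

2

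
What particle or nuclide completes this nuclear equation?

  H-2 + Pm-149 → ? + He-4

Nd-147

Conserve mass number: 2 + 149 = A + 4, so A = 147.
Conserve atomic number: 1 + 61 = Z + 2, so Z = 60.
Z = 60 is neodymium, so the species is Nd-147.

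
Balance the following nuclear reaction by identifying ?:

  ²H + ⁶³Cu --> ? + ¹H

Cu-64

Conserve mass number: 2 + 63 = A + 1, so A = 64.
Conserve atomic number: 1 + 29 = Z + 1, so Z = 29.
Z = 29 is copper, so the species is ⁶⁴Cu.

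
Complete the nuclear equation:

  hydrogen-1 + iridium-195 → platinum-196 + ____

Conserve mass number: 1 + 195 = 196 + A, so A = 0.
Conserve atomic number: 1 + 77 = 78 + Z, so Z = 0.
A = 0 and Z = 0 is γ — a gamma ray.

gamma ray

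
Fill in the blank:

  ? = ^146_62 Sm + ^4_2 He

Gd-150

Conserve mass number: A = 146 + 4, so A = 150.
Conserve atomic number: Z = 62 + 2, so Z = 64.
Z = 64 is gadolinium, so the species is ^150_64 Gd.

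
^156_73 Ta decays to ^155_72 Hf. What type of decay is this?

ΔA = 155 − 156 = -1; ΔZ = 72 − 73 = -1.
A drops by 1 and Z drops by 1 — a proton was emitted.

proton emission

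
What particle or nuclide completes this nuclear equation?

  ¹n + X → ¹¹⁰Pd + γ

Pd-109

Conserve mass number: 1 + A = 110 + 0, so A = 109.
Conserve atomic number: 0 + Z = 46 + 0, so Z = 46.
Z = 46 is palladium, so the species is ¹⁰⁹Pd.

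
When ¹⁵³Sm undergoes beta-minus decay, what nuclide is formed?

Eu-153

Beta-minus decay: mass number changes by +0, atomic number by +1.
A: 153 = 153; Z: 62 + 1 = 63.
Z = 63 is europium, so the daughter is ¹⁵³Eu.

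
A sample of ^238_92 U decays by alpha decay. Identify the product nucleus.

Th-234

Alpha decay: mass number changes by -4, atomic number by -2.
A: 238 − 4 = 234; Z: 92 − 2 = 90.
Z = 90 is thorium, so the daughter is ^234_90 Th.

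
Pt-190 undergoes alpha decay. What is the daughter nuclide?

Alpha decay: mass number changes by -4, atomic number by -2.
A: 190 − 4 = 186; Z: 78 − 2 = 76.
Z = 76 is osmium, so the daughter is Os-186.

Os-186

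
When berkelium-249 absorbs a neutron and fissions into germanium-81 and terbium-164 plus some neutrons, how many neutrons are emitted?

Conserve mass number: 250 = 81 + 164 + k, so k = 250 − 245 = 5.
Check atomic number: 97 = 32 + 65 + 0 = 97. ✓

5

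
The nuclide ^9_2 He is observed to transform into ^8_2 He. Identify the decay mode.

neutron emission

ΔA = 8 − 9 = -1; ΔZ = 2 − 2 = +0.
A drops by 1 with Z unchanged — a neutron was emitted.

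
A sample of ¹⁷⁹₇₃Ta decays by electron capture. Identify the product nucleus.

Electron capture: mass number changes by +0, atomic number by -1.
A: 179 = 179; Z: 73 − 1 = 72.
Z = 72 is hafnium, so the daughter is ¹⁷⁹₇₂Hf.

Hf-179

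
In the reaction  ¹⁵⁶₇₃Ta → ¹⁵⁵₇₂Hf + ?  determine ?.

proton

Conserve mass number: 156 = 155 + A, so A = 1.
Conserve atomic number: 73 = 72 + Z, so Z = 1.
A = 1 and Z = 1 is ¹₁H — a proton.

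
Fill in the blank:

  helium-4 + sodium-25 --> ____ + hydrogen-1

Conserve mass number: 4 + 25 = A + 1, so A = 28.
Conserve atomic number: 2 + 11 = Z + 1, so Z = 12.
Z = 12 is magnesium, so the species is magnesium-28.

Mg-28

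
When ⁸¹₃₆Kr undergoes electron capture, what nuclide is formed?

Br-81

Electron capture: mass number changes by +0, atomic number by -1.
A: 81 = 81; Z: 36 − 1 = 35.
Z = 35 is bromine, so the daughter is ⁸¹₃₅Br.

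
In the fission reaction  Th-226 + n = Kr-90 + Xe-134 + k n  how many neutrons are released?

3

Conserve mass number: 227 = 90 + 134 + k, so k = 227 − 224 = 3.
Check atomic number: 90 = 36 + 54 + 0 = 90. ✓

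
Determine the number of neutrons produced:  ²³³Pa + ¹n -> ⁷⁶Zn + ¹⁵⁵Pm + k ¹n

3

Conserve mass number: 234 = 76 + 155 + k, so k = 234 − 231 = 3.
Check atomic number: 91 = 30 + 61 + 0 = 91. ✓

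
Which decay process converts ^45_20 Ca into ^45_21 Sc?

beta-minus decay

ΔA = 45 − 45 = 0; ΔZ = 21 − 20 = +1.
A is unchanged and Z rises by 1 — a neutron has become a proton (β⁻ decay).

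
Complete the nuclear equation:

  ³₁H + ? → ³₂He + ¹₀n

Conserve mass number: 3 + A = 3 + 1, so A = 1.
Conserve atomic number: 1 + Z = 2 + 0, so Z = 1.
A = 1 and Z = 1 is ¹₁H — a proton.

proton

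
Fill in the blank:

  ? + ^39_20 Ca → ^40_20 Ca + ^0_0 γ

neutron

Conserve mass number: A + 39 = 40 + 0, so A = 1.
Conserve atomic number: Z + 20 = 20 + 0, so Z = 0.
A = 1 and Z = 0 is ^1_0 n — a neutron.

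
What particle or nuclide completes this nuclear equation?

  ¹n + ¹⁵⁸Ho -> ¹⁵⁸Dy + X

proton

Conserve mass number: 1 + 158 = 158 + A, so A = 1.
Conserve atomic number: 0 + 67 = 66 + Z, so Z = 1.
A = 1 and Z = 1 is ¹H — a proton.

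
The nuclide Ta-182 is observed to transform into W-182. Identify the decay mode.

beta-minus decay

ΔA = 182 − 182 = 0; ΔZ = 74 − 73 = +1.
A is unchanged and Z rises by 1 — a neutron has become a proton (β⁻ decay).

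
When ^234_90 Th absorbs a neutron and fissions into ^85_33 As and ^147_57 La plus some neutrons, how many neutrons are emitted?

Conserve mass number: 235 = 85 + 147 + k, so k = 235 − 232 = 3.
Check atomic number: 90 = 33 + 57 + 0 = 90. ✓

3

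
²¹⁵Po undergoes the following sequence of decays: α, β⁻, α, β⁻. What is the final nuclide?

Pb-207

Start: (A, Z) = (215, 84).
After α: (211, 82).
After β⁻: (211, 83).
After α: (207, 81).
After β⁻: (207, 82).
Z = 82 is lead.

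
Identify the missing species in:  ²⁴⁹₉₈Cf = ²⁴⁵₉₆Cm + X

Conserve mass number: 249 = 245 + A, so A = 4.
Conserve atomic number: 98 = 96 + Z, so Z = 2.
A = 4 and Z = 2 is ⁴₂He — an alpha particle.

alpha particle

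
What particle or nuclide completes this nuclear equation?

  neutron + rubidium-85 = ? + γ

Conserve mass number: 1 + 85 = A + 0, so A = 86.
Conserve atomic number: 0 + 37 = Z + 0, so Z = 37.
Z = 37 is rubidium, so the species is rubidium-86.

Rb-86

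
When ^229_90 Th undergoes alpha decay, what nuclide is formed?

Alpha decay: mass number changes by -4, atomic number by -2.
A: 229 − 4 = 225; Z: 90 − 2 = 88.
Z = 88 is radium, so the daughter is ^225_88 Ra.

Ra-225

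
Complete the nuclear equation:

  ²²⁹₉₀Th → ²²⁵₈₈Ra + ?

Conserve mass number: 229 = 225 + A, so A = 4.
Conserve atomic number: 90 = 88 + Z, so Z = 2.
A = 4 and Z = 2 is ⁴₂He — an alpha particle.

alpha particle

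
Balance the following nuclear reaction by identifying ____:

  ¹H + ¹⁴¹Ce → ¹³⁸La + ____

Conserve mass number: 1 + 141 = 138 + A, so A = 4.
Conserve atomic number: 1 + 58 = 57 + Z, so Z = 2.
A = 4 and Z = 2 is ⁴He — an alpha particle.

alpha particle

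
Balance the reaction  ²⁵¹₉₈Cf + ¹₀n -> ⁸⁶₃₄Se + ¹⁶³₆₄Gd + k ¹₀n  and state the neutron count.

3

Conserve mass number: 252 = 86 + 163 + k, so k = 252 − 249 = 3.
Check atomic number: 98 = 34 + 64 + 0 = 98. ✓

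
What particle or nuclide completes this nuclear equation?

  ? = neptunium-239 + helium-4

Am-243

Conserve mass number: A = 239 + 4, so A = 243.
Conserve atomic number: Z = 93 + 2, so Z = 95.
Z = 95 is americium, so the species is americium-243.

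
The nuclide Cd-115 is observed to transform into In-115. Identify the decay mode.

ΔA = 115 − 115 = 0; ΔZ = 49 − 48 = +1.
A is unchanged and Z rises by 1 — a neutron has become a proton (β⁻ decay).

beta-minus decay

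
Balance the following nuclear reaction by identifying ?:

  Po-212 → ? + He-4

Pb-208

Conserve mass number: 212 = A + 4, so A = 208.
Conserve atomic number: 84 = Z + 2, so Z = 82.
Z = 82 is lead, so the species is Pb-208.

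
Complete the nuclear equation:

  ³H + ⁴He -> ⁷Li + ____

Conserve mass number: 3 + 4 = 7 + A, so A = 0.
Conserve atomic number: 1 + 2 = 3 + Z, so Z = 0.
A = 0 and Z = 0 is γ — a gamma ray.

gamma ray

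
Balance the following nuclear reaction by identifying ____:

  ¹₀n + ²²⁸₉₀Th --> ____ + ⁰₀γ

Th-229

Conserve mass number: 1 + 228 = A + 0, so A = 229.
Conserve atomic number: 0 + 90 = Z + 0, so Z = 90.
Z = 90 is thorium, so the species is ²²⁹₉₀Th.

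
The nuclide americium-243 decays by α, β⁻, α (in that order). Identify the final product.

Start: (A, Z) = (243, 95).
After α: (239, 93).
After β⁻: (239, 94).
After α: (235, 92).
Z = 92 is uranium.

U-235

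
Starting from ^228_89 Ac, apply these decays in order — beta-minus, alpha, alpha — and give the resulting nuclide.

Rn-220

Start: (A, Z) = (228, 89).
After β⁻: (228, 90).
After α: (224, 88).
After α: (220, 86).
Z = 86 is radon.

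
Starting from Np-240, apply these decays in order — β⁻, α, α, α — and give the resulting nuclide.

Start: (A, Z) = (240, 93).
After β⁻: (240, 94).
After α: (236, 92).
After α: (232, 90).
After α: (228, 88).
Z = 88 is radium.

Ra-228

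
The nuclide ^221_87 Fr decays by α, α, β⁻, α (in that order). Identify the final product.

Pb-209

Start: (A, Z) = (221, 87).
After α: (217, 85).
After α: (213, 83).
After β⁻: (213, 84).
After α: (209, 82).
Z = 82 is lead.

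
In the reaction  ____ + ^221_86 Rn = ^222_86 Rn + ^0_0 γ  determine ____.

neutron

Conserve mass number: A + 221 = 222 + 0, so A = 1.
Conserve atomic number: Z + 86 = 86 + 0, so Z = 0.
A = 1 and Z = 0 is ^1_0 n — a neutron.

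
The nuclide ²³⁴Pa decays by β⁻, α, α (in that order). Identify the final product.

Ra-226

Start: (A, Z) = (234, 91).
After β⁻: (234, 92).
After α: (230, 90).
After α: (226, 88).
Z = 88 is radium.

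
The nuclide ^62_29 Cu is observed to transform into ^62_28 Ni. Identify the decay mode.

beta-plus decay or electron capture

ΔA = 62 − 62 = 0; ΔZ = 28 − 29 = -1.
A is unchanged and Z drops by 1 — a proton has become a neutron (β⁺ emission or electron capture).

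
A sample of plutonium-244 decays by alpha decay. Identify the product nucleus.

Alpha decay: mass number changes by -4, atomic number by -2.
A: 244 − 4 = 240; Z: 94 − 2 = 92.
Z = 92 is uranium, so the daughter is uranium-240.

U-240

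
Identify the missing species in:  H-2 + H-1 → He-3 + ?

gamma ray

Conserve mass number: 2 + 1 = 3 + A, so A = 0.
Conserve atomic number: 1 + 1 = 2 + Z, so Z = 0.
A = 0 and Z = 0 is γ — a gamma ray.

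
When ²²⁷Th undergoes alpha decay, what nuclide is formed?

Ra-223

Alpha decay: mass number changes by -4, atomic number by -2.
A: 227 − 4 = 223; Z: 90 − 2 = 88.
Z = 88 is radium, so the daughter is ²²³Ra.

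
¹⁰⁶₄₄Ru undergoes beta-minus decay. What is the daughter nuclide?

Rh-106

Beta-minus decay: mass number changes by +0, atomic number by +1.
A: 106 = 106; Z: 44 + 1 = 45.
Z = 45 is rhodium, so the daughter is ¹⁰⁶₄₅Rh.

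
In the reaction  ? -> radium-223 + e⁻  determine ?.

Fr-223

Conserve mass number: A = 223 + 0, so A = 223.
Conserve atomic number: Z = 88 − 1, so Z = 87.
Z = 87 is francium, so the species is francium-223.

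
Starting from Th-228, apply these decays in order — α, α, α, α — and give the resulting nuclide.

Start: (A, Z) = (228, 90).
After α: (224, 88).
After α: (220, 86).
After α: (216, 84).
After α: (212, 82).
Z = 82 is lead.

Pb-212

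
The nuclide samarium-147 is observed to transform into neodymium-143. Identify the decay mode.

ΔA = 143 − 147 = -4; ΔZ = 60 − 62 = -2.
A drops by 4 and Z drops by 2 — the signature of alpha emission.

alpha decay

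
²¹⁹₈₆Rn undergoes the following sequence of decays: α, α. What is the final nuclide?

Start: (A, Z) = (219, 86).
After α: (215, 84).
After α: (211, 82).
Z = 82 is lead.

Pb-211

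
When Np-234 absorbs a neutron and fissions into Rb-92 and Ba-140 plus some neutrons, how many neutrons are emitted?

Conserve mass number: 235 = 92 + 140 + k, so k = 235 − 232 = 3.
Check atomic number: 93 = 37 + 56 + 0 = 93. ✓

3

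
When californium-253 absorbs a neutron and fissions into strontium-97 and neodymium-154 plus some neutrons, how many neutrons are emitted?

3

Conserve mass number: 254 = 97 + 154 + k, so k = 254 − 251 = 3.
Check atomic number: 98 = 38 + 60 + 0 = 98. ✓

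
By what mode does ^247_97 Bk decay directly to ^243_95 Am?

alpha decay

ΔA = 243 − 247 = -4; ΔZ = 95 − 97 = -2.
A drops by 4 and Z drops by 2 — the signature of alpha emission.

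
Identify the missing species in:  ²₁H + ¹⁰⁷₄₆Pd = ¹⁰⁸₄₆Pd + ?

proton

Conserve mass number: 2 + 107 = 108 + A, so A = 1.
Conserve atomic number: 1 + 46 = 46 + Z, so Z = 1.
A = 1 and Z = 1 is ¹₁H — a proton.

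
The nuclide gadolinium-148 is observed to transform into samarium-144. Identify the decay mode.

alpha decay

ΔA = 144 − 148 = -4; ΔZ = 62 − 64 = -2.
A drops by 4 and Z drops by 2 — the signature of alpha emission.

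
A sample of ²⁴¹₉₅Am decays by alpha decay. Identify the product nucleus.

Alpha decay: mass number changes by -4, atomic number by -2.
A: 241 − 4 = 237; Z: 95 − 2 = 93.
Z = 93 is neptunium, so the daughter is ²³⁷₉₃Np.

Np-237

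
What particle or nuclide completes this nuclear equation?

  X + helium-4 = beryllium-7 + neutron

Conserve mass number: A + 4 = 7 + 1, so A = 4.
Conserve atomic number: Z + 2 = 4 + 0, so Z = 2.
A = 4 and Z = 2 is helium-4 — an alpha particle.

alpha particle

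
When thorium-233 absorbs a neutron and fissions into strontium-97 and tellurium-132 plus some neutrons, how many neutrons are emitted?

Conserve mass number: 234 = 97 + 132 + k, so k = 234 − 229 = 5.
Check atomic number: 90 = 38 + 52 + 0 = 90. ✓

5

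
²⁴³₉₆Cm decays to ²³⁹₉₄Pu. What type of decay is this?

ΔA = 239 − 243 = -4; ΔZ = 94 − 96 = -2.
A drops by 4 and Z drops by 2 — the signature of alpha emission.

alpha decay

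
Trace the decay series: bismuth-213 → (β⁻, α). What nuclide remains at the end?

Pb-209

Start: (A, Z) = (213, 83).
After β⁻: (213, 84).
After α: (209, 82).
Z = 82 is lead.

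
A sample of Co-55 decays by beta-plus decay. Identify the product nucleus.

Fe-55

Beta-plus decay: mass number changes by +0, atomic number by -1.
A: 55 = 55; Z: 27 − 1 = 26.
Z = 26 is iron, so the daughter is Fe-55.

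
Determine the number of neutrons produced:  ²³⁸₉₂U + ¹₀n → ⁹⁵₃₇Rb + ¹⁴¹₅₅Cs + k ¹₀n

Conserve mass number: 239 = 95 + 141 + k, so k = 239 − 236 = 3.
Check atomic number: 92 = 37 + 55 + 0 = 92. ✓

3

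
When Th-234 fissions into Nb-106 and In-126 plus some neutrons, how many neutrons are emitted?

Conserve mass number: 234 = 106 + 126 + k, so k = 234 − 232 = 2.
Check atomic number: 90 = 41 + 49 + 0 = 90. ✓

2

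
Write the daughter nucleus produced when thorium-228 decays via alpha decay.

Alpha decay: mass number changes by -4, atomic number by -2.
A: 228 − 4 = 224; Z: 90 − 2 = 88.
Z = 88 is radium, so the daughter is radium-224.

Ra-224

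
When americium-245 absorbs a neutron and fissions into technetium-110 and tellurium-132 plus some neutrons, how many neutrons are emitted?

4

Conserve mass number: 246 = 110 + 132 + k, so k = 246 − 242 = 4.
Check atomic number: 95 = 43 + 52 + 0 = 95. ✓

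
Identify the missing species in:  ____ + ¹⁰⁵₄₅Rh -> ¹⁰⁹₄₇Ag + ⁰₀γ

alpha particle

Conserve mass number: A + 105 = 109 + 0, so A = 4.
Conserve atomic number: Z + 45 = 47 + 0, so Z = 2.
A = 4 and Z = 2 is ⁴₂He — an alpha particle.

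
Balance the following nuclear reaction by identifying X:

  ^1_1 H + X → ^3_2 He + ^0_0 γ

Conserve mass number: 1 + A = 3 + 0, so A = 2.
Conserve atomic number: 1 + Z = 2 + 0, so Z = 1.
A = 2 and Z = 1 is ^2_1 H — a deuteron.

deuteron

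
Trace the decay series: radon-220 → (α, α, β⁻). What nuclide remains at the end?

Start: (A, Z) = (220, 86).
After α: (216, 84).
After α: (212, 82).
After β⁻: (212, 83).
Z = 83 is bismuth.

Bi-212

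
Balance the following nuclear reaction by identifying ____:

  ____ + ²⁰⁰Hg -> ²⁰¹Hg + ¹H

deuteron

Conserve mass number: A + 200 = 201 + 1, so A = 2.
Conserve atomic number: Z + 80 = 80 + 1, so Z = 1.
A = 2 and Z = 1 is ²H — a deuteron.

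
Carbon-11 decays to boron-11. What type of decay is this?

ΔA = 11 − 11 = 0; ΔZ = 5 − 6 = -1.
A is unchanged and Z drops by 1 — a proton has become a neutron (β⁺ emission or electron capture).

beta-plus decay or electron capture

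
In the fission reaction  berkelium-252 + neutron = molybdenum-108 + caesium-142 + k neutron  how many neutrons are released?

Conserve mass number: 253 = 108 + 142 + k, so k = 253 − 250 = 3.
Check atomic number: 97 = 42 + 55 + 0 = 97. ✓

3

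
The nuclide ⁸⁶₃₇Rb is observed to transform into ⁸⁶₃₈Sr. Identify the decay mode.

beta-minus decay

ΔA = 86 − 86 = 0; ΔZ = 38 − 37 = +1.
A is unchanged and Z rises by 1 — a neutron has become a proton (β⁻ decay).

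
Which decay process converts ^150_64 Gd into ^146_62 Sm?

ΔA = 146 − 150 = -4; ΔZ = 62 − 64 = -2.
A drops by 4 and Z drops by 2 — the signature of alpha emission.

alpha decay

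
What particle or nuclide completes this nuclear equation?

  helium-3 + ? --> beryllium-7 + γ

alpha particle

Conserve mass number: 3 + A = 7 + 0, so A = 4.
Conserve atomic number: 2 + Z = 4 + 0, so Z = 2.
A = 4 and Z = 2 is helium-4 — an alpha particle.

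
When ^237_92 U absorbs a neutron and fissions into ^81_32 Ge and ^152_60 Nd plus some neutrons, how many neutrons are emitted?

Conserve mass number: 238 = 81 + 152 + k, so k = 238 − 233 = 5.
Check atomic number: 92 = 32 + 60 + 0 = 92. ✓

5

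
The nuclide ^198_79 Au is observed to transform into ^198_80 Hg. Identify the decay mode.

beta-minus decay

ΔA = 198 − 198 = 0; ΔZ = 80 − 79 = +1.
A is unchanged and Z rises by 1 — a neutron has become a proton (β⁻ decay).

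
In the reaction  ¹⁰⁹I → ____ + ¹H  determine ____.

Te-108

Conserve mass number: 109 = A + 1, so A = 108.
Conserve atomic number: 53 = Z + 1, so Z = 52.
Z = 52 is tellurium, so the species is ¹⁰⁸Te.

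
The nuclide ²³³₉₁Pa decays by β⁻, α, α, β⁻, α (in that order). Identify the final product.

Start: (A, Z) = (233, 91).
After β⁻: (233, 92).
After α: (229, 90).
After α: (225, 88).
After β⁻: (225, 89).
After α: (221, 87).
Z = 87 is francium.

Fr-221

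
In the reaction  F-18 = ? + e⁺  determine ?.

Conserve mass number: 18 = A + 0, so A = 18.
Conserve atomic number: 9 = Z + 1, so Z = 8.
Z = 8 is oxygen, so the species is O-18.

O-18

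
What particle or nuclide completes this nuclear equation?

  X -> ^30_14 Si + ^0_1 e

P-30

Conserve mass number: A = 30 + 0, so A = 30.
Conserve atomic number: Z = 14 + 1, so Z = 15.
Z = 15 is phosphorus, so the species is ^30_15 P.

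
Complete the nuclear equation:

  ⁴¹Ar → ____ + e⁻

K-41

Conserve mass number: 41 = A + 0, so A = 41.
Conserve atomic number: 18 = Z − 1, so Z = 19.
Z = 19 is potassium, so the species is ⁴¹K.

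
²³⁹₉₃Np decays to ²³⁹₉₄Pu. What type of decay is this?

beta-minus decay

ΔA = 239 − 239 = 0; ΔZ = 94 − 93 = +1.
A is unchanged and Z rises by 1 — a neutron has become a proton (β⁻ decay).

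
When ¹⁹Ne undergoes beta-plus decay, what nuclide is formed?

Beta-plus decay: mass number changes by +0, atomic number by -1.
A: 19 = 19; Z: 10 − 1 = 9.
Z = 9 is fluorine, so the daughter is ¹⁹F.

F-19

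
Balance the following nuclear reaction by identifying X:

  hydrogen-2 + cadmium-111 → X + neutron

In-112

Conserve mass number: 2 + 111 = A + 1, so A = 112.
Conserve atomic number: 1 + 48 = Z + 0, so Z = 49.
Z = 49 is indium, so the species is indium-112.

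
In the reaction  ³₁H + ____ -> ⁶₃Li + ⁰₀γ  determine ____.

Conserve mass number: 3 + A = 6 + 0, so A = 3.
Conserve atomic number: 1 + Z = 3 + 0, so Z = 2.
Z = 2 is helium, so the species is ³₂He.

He-3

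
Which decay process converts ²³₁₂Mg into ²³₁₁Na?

ΔA = 23 − 23 = 0; ΔZ = 11 − 12 = -1.
A is unchanged and Z drops by 1 — a proton has become a neutron (β⁺ emission or electron capture).

beta-plus decay or electron capture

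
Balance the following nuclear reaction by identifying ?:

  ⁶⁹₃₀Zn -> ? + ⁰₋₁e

Conserve mass number: 69 = A + 0, so A = 69.
Conserve atomic number: 30 = Z − 1, so Z = 31.
Z = 31 is gallium, so the species is ⁶⁹₃₁Ga.

Ga-69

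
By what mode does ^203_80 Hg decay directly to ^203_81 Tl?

beta-minus decay

ΔA = 203 − 203 = 0; ΔZ = 81 − 80 = +1.
A is unchanged and Z rises by 1 — a neutron has become a proton (β⁻ decay).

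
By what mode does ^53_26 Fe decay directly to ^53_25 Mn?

beta-plus decay or electron capture

ΔA = 53 − 53 = 0; ΔZ = 25 − 26 = -1.
A is unchanged and Z drops by 1 — a proton has become a neutron (β⁺ emission or electron capture).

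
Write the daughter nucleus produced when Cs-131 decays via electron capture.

Electron capture: mass number changes by +0, atomic number by -1.
A: 131 = 131; Z: 55 − 1 = 54.
Z = 54 is xenon, so the daughter is Xe-131.

Xe-131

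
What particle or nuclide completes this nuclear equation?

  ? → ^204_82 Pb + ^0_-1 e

Conserve mass number: A = 204 + 0, so A = 204.
Conserve atomic number: Z = 82 − 1, so Z = 81.
Z = 81 is thallium, so the species is ^204_81 Tl.

Tl-204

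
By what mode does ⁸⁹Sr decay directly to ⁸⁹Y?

beta-minus decay

ΔA = 89 − 89 = 0; ΔZ = 39 − 38 = +1.
A is unchanged and Z rises by 1 — a neutron has become a proton (β⁻ decay).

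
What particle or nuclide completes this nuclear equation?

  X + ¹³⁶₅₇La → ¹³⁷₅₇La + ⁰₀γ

Conserve mass number: A + 136 = 137 + 0, so A = 1.
Conserve atomic number: Z + 57 = 57 + 0, so Z = 0.
A = 1 and Z = 0 is ¹₀n — a neutron.

neutron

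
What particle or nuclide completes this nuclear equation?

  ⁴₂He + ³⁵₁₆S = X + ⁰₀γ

Ar-39

Conserve mass number: 4 + 35 = A + 0, so A = 39.
Conserve atomic number: 2 + 16 = Z + 0, so Z = 18.
Z = 18 is argon, so the species is ³⁹₁₈Ar.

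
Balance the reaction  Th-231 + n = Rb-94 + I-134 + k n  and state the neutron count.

4

Conserve mass number: 232 = 94 + 134 + k, so k = 232 − 228 = 4.
Check atomic number: 90 = 37 + 53 + 0 = 90. ✓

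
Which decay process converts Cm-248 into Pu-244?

alpha decay

ΔA = 244 − 248 = -4; ΔZ = 94 − 96 = -2.
A drops by 4 and Z drops by 2 — the signature of alpha emission.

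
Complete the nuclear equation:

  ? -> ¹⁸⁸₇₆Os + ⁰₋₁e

Re-188

Conserve mass number: A = 188 + 0, so A = 188.
Conserve atomic number: Z = 76 − 1, so Z = 75.
Z = 75 is rhenium, so the species is ¹⁸⁸₇₅Re.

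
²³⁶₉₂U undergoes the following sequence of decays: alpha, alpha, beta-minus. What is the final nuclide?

Ac-228

Start: (A, Z) = (236, 92).
After α: (232, 90).
After α: (228, 88).
After β⁻: (228, 89).
Z = 89 is actinium.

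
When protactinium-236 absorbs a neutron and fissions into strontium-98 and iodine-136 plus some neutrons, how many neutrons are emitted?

3

Conserve mass number: 237 = 98 + 136 + k, so k = 237 − 234 = 3.
Check atomic number: 91 = 38 + 53 + 0 = 91. ✓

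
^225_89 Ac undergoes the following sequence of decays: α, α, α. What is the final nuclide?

Start: (A, Z) = (225, 89).
After α: (221, 87).
After α: (217, 85).
After α: (213, 83).
Z = 83 is bismuth.

Bi-213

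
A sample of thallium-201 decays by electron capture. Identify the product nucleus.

Electron capture: mass number changes by +0, atomic number by -1.
A: 201 = 201; Z: 81 − 1 = 80.
Z = 80 is mercury, so the daughter is mercury-201.

Hg-201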